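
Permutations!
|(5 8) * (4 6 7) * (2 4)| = 4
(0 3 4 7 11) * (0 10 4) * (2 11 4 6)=(0 3)(2 11 10 6)(4 7)=[3, 1, 11, 0, 7, 5, 2, 4, 8, 9, 6, 10]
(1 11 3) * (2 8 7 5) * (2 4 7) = (1 11 3)(2 8)(4 7 5) = [0, 11, 8, 1, 7, 4, 6, 5, 2, 9, 10, 3]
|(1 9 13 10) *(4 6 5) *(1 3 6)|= 8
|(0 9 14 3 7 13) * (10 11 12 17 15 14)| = 11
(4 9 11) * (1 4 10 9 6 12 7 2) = (1 4 6 12 7 2)(9 11 10) = [0, 4, 1, 3, 6, 5, 12, 2, 8, 11, 9, 10, 7]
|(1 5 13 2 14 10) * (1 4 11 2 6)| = |(1 5 13 6)(2 14 10 4 11)| = 20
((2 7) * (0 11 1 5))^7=(0 5 1 11)(2 7)=[5, 11, 7, 3, 4, 1, 6, 2, 8, 9, 10, 0]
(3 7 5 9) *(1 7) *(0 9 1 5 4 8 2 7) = [9, 0, 7, 5, 8, 1, 6, 4, 2, 3] = (0 9 3 5 1)(2 7 4 8)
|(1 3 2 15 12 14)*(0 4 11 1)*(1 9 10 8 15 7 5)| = 45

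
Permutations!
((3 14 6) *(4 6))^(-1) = [0, 1, 2, 6, 14, 5, 4, 7, 8, 9, 10, 11, 12, 13, 3] = (3 6 4 14)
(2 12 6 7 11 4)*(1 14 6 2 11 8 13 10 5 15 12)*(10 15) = [0, 14, 1, 3, 11, 10, 7, 8, 13, 9, 5, 4, 2, 15, 6, 12] = (1 14 6 7 8 13 15 12 2)(4 11)(5 10)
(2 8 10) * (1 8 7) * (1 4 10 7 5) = (1 8 7 4 10 2 5) = [0, 8, 5, 3, 10, 1, 6, 4, 7, 9, 2]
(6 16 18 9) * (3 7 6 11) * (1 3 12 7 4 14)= (1 3 4 14)(6 16 18 9 11 12 7)= [0, 3, 2, 4, 14, 5, 16, 6, 8, 11, 10, 12, 7, 13, 1, 15, 18, 17, 9]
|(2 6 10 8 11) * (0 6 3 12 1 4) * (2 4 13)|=30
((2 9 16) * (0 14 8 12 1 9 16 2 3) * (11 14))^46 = [9, 11, 8, 1, 4, 5, 6, 7, 3, 14, 10, 2, 0, 13, 16, 15, 12] = (0 9 14 16 12)(1 11 2 8 3)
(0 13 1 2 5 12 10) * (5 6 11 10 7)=[13, 2, 6, 3, 4, 12, 11, 5, 8, 9, 0, 10, 7, 1]=(0 13 1 2 6 11 10)(5 12 7)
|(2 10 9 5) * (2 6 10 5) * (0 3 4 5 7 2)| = 14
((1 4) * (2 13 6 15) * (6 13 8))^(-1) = (1 4)(2 15 6 8) = [0, 4, 15, 3, 1, 5, 8, 7, 2, 9, 10, 11, 12, 13, 14, 6]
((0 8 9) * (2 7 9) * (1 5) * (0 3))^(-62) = (0 9 2)(3 7 8) = [9, 1, 0, 7, 4, 5, 6, 8, 3, 2]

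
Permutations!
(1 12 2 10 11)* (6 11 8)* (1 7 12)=(2 10 8 6 11 7 12)=[0, 1, 10, 3, 4, 5, 11, 12, 6, 9, 8, 7, 2]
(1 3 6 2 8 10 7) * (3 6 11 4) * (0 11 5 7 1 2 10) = (0 11 4 3 5 7 2 8)(1 6 10) = [11, 6, 8, 5, 3, 7, 10, 2, 0, 9, 1, 4]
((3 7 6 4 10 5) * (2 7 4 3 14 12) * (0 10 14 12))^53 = (0 12 6 14 5 7 4 10 2 3) = [12, 1, 3, 0, 10, 7, 14, 4, 8, 9, 2, 11, 6, 13, 5]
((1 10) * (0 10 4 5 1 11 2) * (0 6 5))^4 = (0 6)(1 11)(2 4)(5 10) = [6, 11, 4, 3, 2, 10, 0, 7, 8, 9, 5, 1]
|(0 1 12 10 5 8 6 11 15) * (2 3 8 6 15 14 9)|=13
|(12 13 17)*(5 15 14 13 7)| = 7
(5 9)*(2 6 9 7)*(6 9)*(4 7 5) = (2 9 4 7) = [0, 1, 9, 3, 7, 5, 6, 2, 8, 4]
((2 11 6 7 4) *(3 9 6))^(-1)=[0, 1, 4, 11, 7, 5, 9, 6, 8, 3, 10, 2]=(2 4 7 6 9 3 11)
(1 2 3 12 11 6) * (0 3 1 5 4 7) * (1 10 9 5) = (0 3 12 11 6 1 2 10 9 5 4 7) = [3, 2, 10, 12, 7, 4, 1, 0, 8, 5, 9, 6, 11]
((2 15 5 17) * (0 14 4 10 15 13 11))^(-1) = [11, 1, 17, 3, 14, 15, 6, 7, 8, 9, 4, 13, 12, 2, 0, 10, 16, 5] = (0 11 13 2 17 5 15 10 4 14)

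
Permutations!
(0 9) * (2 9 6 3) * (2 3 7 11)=[6, 1, 9, 3, 4, 5, 7, 11, 8, 0, 10, 2]=(0 6 7 11 2 9)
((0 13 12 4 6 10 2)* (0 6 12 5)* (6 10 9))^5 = (0 5 13)(2 10)(4 12)(6 9) = [5, 1, 10, 3, 12, 13, 9, 7, 8, 6, 2, 11, 4, 0]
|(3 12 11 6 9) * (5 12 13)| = |(3 13 5 12 11 6 9)| = 7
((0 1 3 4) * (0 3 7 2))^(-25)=(0 2 7 1)(3 4)=[2, 0, 7, 4, 3, 5, 6, 1]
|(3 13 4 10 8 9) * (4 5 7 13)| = 15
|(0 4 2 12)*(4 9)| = |(0 9 4 2 12)| = 5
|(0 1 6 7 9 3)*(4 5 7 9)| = 15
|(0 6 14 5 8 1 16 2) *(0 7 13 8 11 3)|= 6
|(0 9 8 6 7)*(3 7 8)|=4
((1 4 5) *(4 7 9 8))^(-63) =(1 8)(4 7)(5 9) =[0, 8, 2, 3, 7, 9, 6, 4, 1, 5]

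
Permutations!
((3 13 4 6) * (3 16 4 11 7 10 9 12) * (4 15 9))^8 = (3 15 4 11 12 16 10 13 9 6 7) = [0, 1, 2, 15, 11, 5, 7, 3, 8, 6, 13, 12, 16, 9, 14, 4, 10]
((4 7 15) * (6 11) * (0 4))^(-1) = [15, 1, 2, 3, 0, 5, 11, 4, 8, 9, 10, 6, 12, 13, 14, 7] = (0 15 7 4)(6 11)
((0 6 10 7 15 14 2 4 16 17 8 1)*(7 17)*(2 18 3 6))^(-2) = (0 8 10 3 14 7 4)(1 17 6 18 15 16 2) = [8, 17, 1, 14, 0, 5, 18, 4, 10, 9, 3, 11, 12, 13, 7, 16, 2, 6, 15]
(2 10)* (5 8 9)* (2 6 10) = (5 8 9)(6 10) = [0, 1, 2, 3, 4, 8, 10, 7, 9, 5, 6]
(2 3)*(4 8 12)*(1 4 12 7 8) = (12)(1 4)(2 3)(7 8) = [0, 4, 3, 2, 1, 5, 6, 8, 7, 9, 10, 11, 12]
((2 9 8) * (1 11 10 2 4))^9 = (1 10 9 4 11 2 8) = [0, 10, 8, 3, 11, 5, 6, 7, 1, 4, 9, 2]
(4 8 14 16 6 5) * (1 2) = (1 2)(4 8 14 16 6 5) = [0, 2, 1, 3, 8, 4, 5, 7, 14, 9, 10, 11, 12, 13, 16, 15, 6]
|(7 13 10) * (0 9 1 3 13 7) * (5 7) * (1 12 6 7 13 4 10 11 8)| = |(0 9 12 6 7 5 13 11 8 1 3 4 10)| = 13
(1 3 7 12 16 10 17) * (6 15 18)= (1 3 7 12 16 10 17)(6 15 18)= [0, 3, 2, 7, 4, 5, 15, 12, 8, 9, 17, 11, 16, 13, 14, 18, 10, 1, 6]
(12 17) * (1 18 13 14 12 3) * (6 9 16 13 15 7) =(1 18 15 7 6 9 16 13 14 12 17 3) =[0, 18, 2, 1, 4, 5, 9, 6, 8, 16, 10, 11, 17, 14, 12, 7, 13, 3, 15]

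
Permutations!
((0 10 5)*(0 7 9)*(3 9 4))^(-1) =(0 9 3 4 7 5 10) =[9, 1, 2, 4, 7, 10, 6, 5, 8, 3, 0]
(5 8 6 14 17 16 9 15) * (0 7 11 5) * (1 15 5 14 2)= (0 7 11 14 17 16 9 5 8 6 2 1 15)= [7, 15, 1, 3, 4, 8, 2, 11, 6, 5, 10, 14, 12, 13, 17, 0, 9, 16]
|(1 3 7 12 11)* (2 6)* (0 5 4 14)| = |(0 5 4 14)(1 3 7 12 11)(2 6)| = 20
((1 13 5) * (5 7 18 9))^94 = [0, 9, 2, 3, 4, 18, 6, 1, 8, 7, 10, 11, 12, 5, 14, 15, 16, 17, 13] = (1 9 7)(5 18 13)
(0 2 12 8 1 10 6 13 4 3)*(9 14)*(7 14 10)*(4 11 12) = (0 2 4 3)(1 7 14 9 10 6 13 11 12 8) = [2, 7, 4, 0, 3, 5, 13, 14, 1, 10, 6, 12, 8, 11, 9]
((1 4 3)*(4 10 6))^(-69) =(1 10 6 4 3) =[0, 10, 2, 1, 3, 5, 4, 7, 8, 9, 6]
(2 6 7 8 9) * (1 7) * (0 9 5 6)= (0 9 2)(1 7 8 5 6)= [9, 7, 0, 3, 4, 6, 1, 8, 5, 2]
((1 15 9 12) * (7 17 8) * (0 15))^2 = (0 9 1 15 12)(7 8 17) = [9, 15, 2, 3, 4, 5, 6, 8, 17, 1, 10, 11, 0, 13, 14, 12, 16, 7]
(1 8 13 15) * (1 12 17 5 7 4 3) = (1 8 13 15 12 17 5 7 4 3) = [0, 8, 2, 1, 3, 7, 6, 4, 13, 9, 10, 11, 17, 15, 14, 12, 16, 5]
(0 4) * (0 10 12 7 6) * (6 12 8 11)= (0 4 10 8 11 6)(7 12)= [4, 1, 2, 3, 10, 5, 0, 12, 11, 9, 8, 6, 7]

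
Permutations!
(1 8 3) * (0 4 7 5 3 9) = [4, 8, 2, 1, 7, 3, 6, 5, 9, 0] = (0 4 7 5 3 1 8 9)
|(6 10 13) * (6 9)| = |(6 10 13 9)| = 4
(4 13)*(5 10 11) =(4 13)(5 10 11) =[0, 1, 2, 3, 13, 10, 6, 7, 8, 9, 11, 5, 12, 4]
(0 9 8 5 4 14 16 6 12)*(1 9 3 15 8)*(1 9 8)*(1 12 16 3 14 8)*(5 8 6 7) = (0 14 3 15 12)(4 6 16 7 5) = [14, 1, 2, 15, 6, 4, 16, 5, 8, 9, 10, 11, 0, 13, 3, 12, 7]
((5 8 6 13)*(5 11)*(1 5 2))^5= [0, 11, 13, 3, 4, 2, 5, 7, 1, 9, 10, 6, 12, 8]= (1 11 6 5 2 13 8)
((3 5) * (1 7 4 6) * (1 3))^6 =(7) =[0, 1, 2, 3, 4, 5, 6, 7]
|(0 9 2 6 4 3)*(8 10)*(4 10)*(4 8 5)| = 8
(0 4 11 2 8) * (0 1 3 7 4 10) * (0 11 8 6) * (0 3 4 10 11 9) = [11, 4, 6, 7, 8, 5, 3, 10, 1, 0, 9, 2] = (0 11 2 6 3 7 10 9)(1 4 8)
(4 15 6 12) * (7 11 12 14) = [0, 1, 2, 3, 15, 5, 14, 11, 8, 9, 10, 12, 4, 13, 7, 6] = (4 15 6 14 7 11 12)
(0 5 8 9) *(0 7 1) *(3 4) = [5, 0, 2, 4, 3, 8, 6, 1, 9, 7] = (0 5 8 9 7 1)(3 4)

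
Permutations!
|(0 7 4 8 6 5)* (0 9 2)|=|(0 7 4 8 6 5 9 2)|=8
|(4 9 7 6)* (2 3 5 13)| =|(2 3 5 13)(4 9 7 6)| =4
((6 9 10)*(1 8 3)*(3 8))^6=(10)=[0, 1, 2, 3, 4, 5, 6, 7, 8, 9, 10]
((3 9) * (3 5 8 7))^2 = (3 5 7 9 8) = [0, 1, 2, 5, 4, 7, 6, 9, 3, 8]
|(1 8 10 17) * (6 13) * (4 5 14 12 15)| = 20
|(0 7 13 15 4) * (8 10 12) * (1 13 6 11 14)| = 9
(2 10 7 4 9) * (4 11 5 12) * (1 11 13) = (1 11 5 12 4 9 2 10 7 13) = [0, 11, 10, 3, 9, 12, 6, 13, 8, 2, 7, 5, 4, 1]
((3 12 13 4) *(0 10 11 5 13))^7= [12, 1, 2, 4, 13, 11, 6, 7, 8, 9, 0, 10, 3, 5]= (0 12 3 4 13 5 11 10)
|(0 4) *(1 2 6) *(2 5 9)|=10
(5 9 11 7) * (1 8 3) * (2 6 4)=(1 8 3)(2 6 4)(5 9 11 7)=[0, 8, 6, 1, 2, 9, 4, 5, 3, 11, 10, 7]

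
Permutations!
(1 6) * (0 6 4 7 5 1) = (0 6)(1 4 7 5) = [6, 4, 2, 3, 7, 1, 0, 5]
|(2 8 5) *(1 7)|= |(1 7)(2 8 5)|= 6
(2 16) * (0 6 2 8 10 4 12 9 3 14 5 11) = (0 6 2 16 8 10 4 12 9 3 14 5 11) = [6, 1, 16, 14, 12, 11, 2, 7, 10, 3, 4, 0, 9, 13, 5, 15, 8]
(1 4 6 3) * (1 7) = (1 4 6 3 7) = [0, 4, 2, 7, 6, 5, 3, 1]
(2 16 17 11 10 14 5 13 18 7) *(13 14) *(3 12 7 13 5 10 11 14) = [0, 1, 16, 12, 4, 3, 6, 2, 8, 9, 5, 11, 7, 18, 10, 15, 17, 14, 13] = (2 16 17 14 10 5 3 12 7)(13 18)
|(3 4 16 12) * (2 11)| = 4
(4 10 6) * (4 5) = (4 10 6 5) = [0, 1, 2, 3, 10, 4, 5, 7, 8, 9, 6]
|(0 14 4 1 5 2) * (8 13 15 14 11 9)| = 11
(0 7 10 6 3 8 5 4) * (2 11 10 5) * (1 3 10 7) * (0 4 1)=(1 3 8 2 11 7 5)(6 10)=[0, 3, 11, 8, 4, 1, 10, 5, 2, 9, 6, 7]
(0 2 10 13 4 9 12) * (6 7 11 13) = [2, 1, 10, 3, 9, 5, 7, 11, 8, 12, 6, 13, 0, 4] = (0 2 10 6 7 11 13 4 9 12)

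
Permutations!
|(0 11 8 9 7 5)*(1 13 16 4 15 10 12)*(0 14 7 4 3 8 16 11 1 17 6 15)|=|(0 1 13 11 16 3 8 9 4)(5 14 7)(6 15 10 12 17)|=45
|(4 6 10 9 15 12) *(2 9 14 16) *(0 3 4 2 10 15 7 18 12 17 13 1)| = 120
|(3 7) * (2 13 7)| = |(2 13 7 3)| = 4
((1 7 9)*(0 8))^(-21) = [8, 1, 2, 3, 4, 5, 6, 7, 0, 9] = (9)(0 8)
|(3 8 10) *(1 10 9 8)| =|(1 10 3)(8 9)| =6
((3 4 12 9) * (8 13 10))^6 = (13)(3 12)(4 9) = [0, 1, 2, 12, 9, 5, 6, 7, 8, 4, 10, 11, 3, 13]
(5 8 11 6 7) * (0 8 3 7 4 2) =[8, 1, 0, 7, 2, 3, 4, 5, 11, 9, 10, 6] =(0 8 11 6 4 2)(3 7 5)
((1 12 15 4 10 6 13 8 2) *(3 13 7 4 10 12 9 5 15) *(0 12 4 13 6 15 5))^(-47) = [6, 12, 0, 13, 4, 5, 8, 2, 9, 3, 15, 11, 7, 1, 14, 10] = (0 6 8 9 3 13 1 12 7 2)(10 15)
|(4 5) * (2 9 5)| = 4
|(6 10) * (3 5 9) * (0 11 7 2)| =12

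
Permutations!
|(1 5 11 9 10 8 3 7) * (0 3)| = 9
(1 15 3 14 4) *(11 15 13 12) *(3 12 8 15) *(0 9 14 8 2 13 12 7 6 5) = (0 9 14 4 1 12 11 3 8 15 7 6 5)(2 13) = [9, 12, 13, 8, 1, 0, 5, 6, 15, 14, 10, 3, 11, 2, 4, 7]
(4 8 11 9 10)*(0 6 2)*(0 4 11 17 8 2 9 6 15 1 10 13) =(0 15 1 10 11 6 9 13)(2 4)(8 17) =[15, 10, 4, 3, 2, 5, 9, 7, 17, 13, 11, 6, 12, 0, 14, 1, 16, 8]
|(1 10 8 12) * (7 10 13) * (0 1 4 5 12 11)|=|(0 1 13 7 10 8 11)(4 5 12)|=21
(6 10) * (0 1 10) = (0 1 10 6) = [1, 10, 2, 3, 4, 5, 0, 7, 8, 9, 6]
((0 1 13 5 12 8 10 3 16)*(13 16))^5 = (0 16 1)(3 10 8 12 5 13) = [16, 0, 2, 10, 4, 13, 6, 7, 12, 9, 8, 11, 5, 3, 14, 15, 1]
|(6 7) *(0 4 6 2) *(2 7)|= 4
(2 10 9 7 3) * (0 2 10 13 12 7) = (0 2 13 12 7 3 10 9) = [2, 1, 13, 10, 4, 5, 6, 3, 8, 0, 9, 11, 7, 12]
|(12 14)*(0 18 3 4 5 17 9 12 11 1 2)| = |(0 18 3 4 5 17 9 12 14 11 1 2)| = 12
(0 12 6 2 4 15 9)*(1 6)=[12, 6, 4, 3, 15, 5, 2, 7, 8, 0, 10, 11, 1, 13, 14, 9]=(0 12 1 6 2 4 15 9)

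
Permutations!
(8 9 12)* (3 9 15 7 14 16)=(3 9 12 8 15 7 14 16)=[0, 1, 2, 9, 4, 5, 6, 14, 15, 12, 10, 11, 8, 13, 16, 7, 3]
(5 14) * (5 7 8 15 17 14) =(7 8 15 17 14) =[0, 1, 2, 3, 4, 5, 6, 8, 15, 9, 10, 11, 12, 13, 7, 17, 16, 14]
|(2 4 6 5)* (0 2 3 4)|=|(0 2)(3 4 6 5)|=4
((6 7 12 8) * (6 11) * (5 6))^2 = [0, 1, 2, 3, 4, 7, 12, 8, 5, 9, 10, 6, 11] = (5 7 8)(6 12 11)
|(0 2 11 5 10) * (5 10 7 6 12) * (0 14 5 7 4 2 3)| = |(0 3)(2 11 10 14 5 4)(6 12 7)| = 6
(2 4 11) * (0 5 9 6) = (0 5 9 6)(2 4 11) = [5, 1, 4, 3, 11, 9, 0, 7, 8, 6, 10, 2]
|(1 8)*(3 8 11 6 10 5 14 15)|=9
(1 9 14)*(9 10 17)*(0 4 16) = (0 4 16)(1 10 17 9 14) = [4, 10, 2, 3, 16, 5, 6, 7, 8, 14, 17, 11, 12, 13, 1, 15, 0, 9]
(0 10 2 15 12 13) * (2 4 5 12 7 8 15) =[10, 1, 2, 3, 5, 12, 6, 8, 15, 9, 4, 11, 13, 0, 14, 7] =(0 10 4 5 12 13)(7 8 15)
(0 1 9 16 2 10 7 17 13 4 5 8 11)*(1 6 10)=(0 6 10 7 17 13 4 5 8 11)(1 9 16 2)=[6, 9, 1, 3, 5, 8, 10, 17, 11, 16, 7, 0, 12, 4, 14, 15, 2, 13]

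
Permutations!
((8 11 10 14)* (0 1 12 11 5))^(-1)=(0 5 8 14 10 11 12 1)=[5, 0, 2, 3, 4, 8, 6, 7, 14, 9, 11, 12, 1, 13, 10]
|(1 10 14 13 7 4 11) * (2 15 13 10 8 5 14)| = 11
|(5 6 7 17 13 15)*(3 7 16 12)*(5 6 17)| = 9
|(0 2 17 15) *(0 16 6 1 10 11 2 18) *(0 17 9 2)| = 18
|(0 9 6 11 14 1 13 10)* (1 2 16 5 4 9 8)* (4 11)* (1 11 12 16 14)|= 6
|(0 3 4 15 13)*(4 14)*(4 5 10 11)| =9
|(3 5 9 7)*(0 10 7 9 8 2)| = |(0 10 7 3 5 8 2)| = 7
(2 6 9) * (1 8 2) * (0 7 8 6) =(0 7 8 2)(1 6 9) =[7, 6, 0, 3, 4, 5, 9, 8, 2, 1]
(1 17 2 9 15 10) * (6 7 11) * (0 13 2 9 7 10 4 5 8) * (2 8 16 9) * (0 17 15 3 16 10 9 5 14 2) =(0 13 8 17)(1 15 4 14 2 7 11 6 9 3 16 5 10) =[13, 15, 7, 16, 14, 10, 9, 11, 17, 3, 1, 6, 12, 8, 2, 4, 5, 0]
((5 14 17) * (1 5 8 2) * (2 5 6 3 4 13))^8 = (17)(1 3 13)(2 6 4) = [0, 3, 6, 13, 2, 5, 4, 7, 8, 9, 10, 11, 12, 1, 14, 15, 16, 17]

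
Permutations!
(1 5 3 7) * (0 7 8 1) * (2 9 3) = [7, 5, 9, 8, 4, 2, 6, 0, 1, 3] = (0 7)(1 5 2 9 3 8)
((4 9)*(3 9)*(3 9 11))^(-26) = (11) = [0, 1, 2, 3, 4, 5, 6, 7, 8, 9, 10, 11]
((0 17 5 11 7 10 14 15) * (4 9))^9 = (0 17 5 11 7 10 14 15)(4 9) = [17, 1, 2, 3, 9, 11, 6, 10, 8, 4, 14, 7, 12, 13, 15, 0, 16, 5]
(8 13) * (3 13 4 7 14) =(3 13 8 4 7 14) =[0, 1, 2, 13, 7, 5, 6, 14, 4, 9, 10, 11, 12, 8, 3]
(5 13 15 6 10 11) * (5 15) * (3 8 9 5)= (3 8 9 5 13)(6 10 11 15)= [0, 1, 2, 8, 4, 13, 10, 7, 9, 5, 11, 15, 12, 3, 14, 6]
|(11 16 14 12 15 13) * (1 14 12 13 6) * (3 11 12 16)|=6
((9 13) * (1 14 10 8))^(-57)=(1 8 10 14)(9 13)=[0, 8, 2, 3, 4, 5, 6, 7, 10, 13, 14, 11, 12, 9, 1]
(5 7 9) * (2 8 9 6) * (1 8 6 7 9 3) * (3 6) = (1 8 6 2 3)(5 9) = [0, 8, 3, 1, 4, 9, 2, 7, 6, 5]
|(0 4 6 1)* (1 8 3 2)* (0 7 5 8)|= 6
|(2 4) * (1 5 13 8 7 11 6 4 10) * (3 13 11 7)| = 21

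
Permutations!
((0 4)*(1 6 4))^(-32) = [0, 1, 2, 3, 4, 5, 6] = (6)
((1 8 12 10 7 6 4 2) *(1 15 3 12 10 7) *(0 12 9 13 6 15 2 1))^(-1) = (0 10 8 1 4 6 13 9 3 15 7 12) = [10, 4, 2, 15, 6, 5, 13, 12, 1, 3, 8, 11, 0, 9, 14, 7]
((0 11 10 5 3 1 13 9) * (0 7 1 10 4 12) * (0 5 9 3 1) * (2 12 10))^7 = [11, 13, 12, 2, 10, 1, 6, 0, 8, 7, 9, 4, 5, 3] = (0 11 4 10 9 7)(1 13 3 2 12 5)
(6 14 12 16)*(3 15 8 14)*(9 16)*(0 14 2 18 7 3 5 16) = [14, 1, 18, 15, 4, 16, 5, 3, 2, 0, 10, 11, 9, 13, 12, 8, 6, 17, 7] = (0 14 12 9)(2 18 7 3 15 8)(5 16 6)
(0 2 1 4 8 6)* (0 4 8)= (0 2 1 8 6 4)= [2, 8, 1, 3, 0, 5, 4, 7, 6]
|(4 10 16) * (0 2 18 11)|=12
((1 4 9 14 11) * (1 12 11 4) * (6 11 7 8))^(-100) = (4 14 9) = [0, 1, 2, 3, 14, 5, 6, 7, 8, 4, 10, 11, 12, 13, 9]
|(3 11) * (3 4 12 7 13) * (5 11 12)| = 12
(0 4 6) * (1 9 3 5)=(0 4 6)(1 9 3 5)=[4, 9, 2, 5, 6, 1, 0, 7, 8, 3]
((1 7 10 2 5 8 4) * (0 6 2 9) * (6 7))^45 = (0 7 10 9)(1 5)(2 4)(6 8) = [7, 5, 4, 3, 2, 1, 8, 10, 6, 0, 9]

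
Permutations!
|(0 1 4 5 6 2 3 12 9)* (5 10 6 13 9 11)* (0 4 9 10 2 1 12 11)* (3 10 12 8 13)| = |(0 8 13 12)(1 9 4 2 10 6)(3 11 5)| = 12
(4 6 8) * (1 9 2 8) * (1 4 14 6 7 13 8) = (1 9 2)(4 7 13 8 14 6) = [0, 9, 1, 3, 7, 5, 4, 13, 14, 2, 10, 11, 12, 8, 6]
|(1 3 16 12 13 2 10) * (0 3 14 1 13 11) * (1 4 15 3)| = |(0 1 14 4 15 3 16 12 11)(2 10 13)| = 9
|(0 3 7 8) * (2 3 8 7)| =|(0 8)(2 3)| =2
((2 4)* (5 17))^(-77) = (2 4)(5 17) = [0, 1, 4, 3, 2, 17, 6, 7, 8, 9, 10, 11, 12, 13, 14, 15, 16, 5]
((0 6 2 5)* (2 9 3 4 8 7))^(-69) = (0 3 7)(2 6 4)(5 9 8) = [3, 1, 6, 7, 2, 9, 4, 0, 5, 8]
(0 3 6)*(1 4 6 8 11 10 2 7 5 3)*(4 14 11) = (0 1 14 11 10 2 7 5 3 8 4 6) = [1, 14, 7, 8, 6, 3, 0, 5, 4, 9, 2, 10, 12, 13, 11]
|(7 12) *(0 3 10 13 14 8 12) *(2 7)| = |(0 3 10 13 14 8 12 2 7)| = 9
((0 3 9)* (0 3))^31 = (3 9) = [0, 1, 2, 9, 4, 5, 6, 7, 8, 3]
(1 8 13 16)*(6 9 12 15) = (1 8 13 16)(6 9 12 15) = [0, 8, 2, 3, 4, 5, 9, 7, 13, 12, 10, 11, 15, 16, 14, 6, 1]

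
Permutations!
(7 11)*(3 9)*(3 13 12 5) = [0, 1, 2, 9, 4, 3, 6, 11, 8, 13, 10, 7, 5, 12] = (3 9 13 12 5)(7 11)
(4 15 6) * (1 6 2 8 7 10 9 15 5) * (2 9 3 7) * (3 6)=(1 3 7 10 6 4 5)(2 8)(9 15)=[0, 3, 8, 7, 5, 1, 4, 10, 2, 15, 6, 11, 12, 13, 14, 9]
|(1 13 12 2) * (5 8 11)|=|(1 13 12 2)(5 8 11)|=12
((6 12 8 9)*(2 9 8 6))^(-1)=(2 9)(6 12)=[0, 1, 9, 3, 4, 5, 12, 7, 8, 2, 10, 11, 6]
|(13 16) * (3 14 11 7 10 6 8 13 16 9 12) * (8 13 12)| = 10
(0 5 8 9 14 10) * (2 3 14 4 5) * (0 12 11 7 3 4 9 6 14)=(0 2 4 5 8 6 14 10 12 11 7 3)=[2, 1, 4, 0, 5, 8, 14, 3, 6, 9, 12, 7, 11, 13, 10]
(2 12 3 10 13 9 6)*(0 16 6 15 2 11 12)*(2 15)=[16, 1, 0, 10, 4, 5, 11, 7, 8, 2, 13, 12, 3, 9, 14, 15, 6]=(0 16 6 11 12 3 10 13 9 2)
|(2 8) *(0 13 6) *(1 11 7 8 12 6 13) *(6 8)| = |(13)(0 1 11 7 6)(2 12 8)| = 15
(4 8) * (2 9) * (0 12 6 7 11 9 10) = [12, 1, 10, 3, 8, 5, 7, 11, 4, 2, 0, 9, 6] = (0 12 6 7 11 9 2 10)(4 8)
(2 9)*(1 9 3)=(1 9 2 3)=[0, 9, 3, 1, 4, 5, 6, 7, 8, 2]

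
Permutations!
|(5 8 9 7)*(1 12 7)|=6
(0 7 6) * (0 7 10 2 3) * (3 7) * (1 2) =(0 10 1 2 7 6 3) =[10, 2, 7, 0, 4, 5, 3, 6, 8, 9, 1]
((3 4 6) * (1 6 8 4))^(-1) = (1 3 6)(4 8) = [0, 3, 2, 6, 8, 5, 1, 7, 4]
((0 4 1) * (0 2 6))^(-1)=(0 6 2 1 4)=[6, 4, 1, 3, 0, 5, 2]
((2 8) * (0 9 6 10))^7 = (0 10 6 9)(2 8) = [10, 1, 8, 3, 4, 5, 9, 7, 2, 0, 6]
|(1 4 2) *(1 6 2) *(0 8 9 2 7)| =|(0 8 9 2 6 7)(1 4)| =6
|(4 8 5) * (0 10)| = 6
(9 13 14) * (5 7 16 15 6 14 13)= [0, 1, 2, 3, 4, 7, 14, 16, 8, 5, 10, 11, 12, 13, 9, 6, 15]= (5 7 16 15 6 14 9)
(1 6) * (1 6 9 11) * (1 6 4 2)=[0, 9, 1, 3, 2, 5, 4, 7, 8, 11, 10, 6]=(1 9 11 6 4 2)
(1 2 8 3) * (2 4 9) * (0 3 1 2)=(0 3 2 8 1 4 9)=[3, 4, 8, 2, 9, 5, 6, 7, 1, 0]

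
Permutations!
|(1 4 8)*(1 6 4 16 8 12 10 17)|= 8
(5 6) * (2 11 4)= [0, 1, 11, 3, 2, 6, 5, 7, 8, 9, 10, 4]= (2 11 4)(5 6)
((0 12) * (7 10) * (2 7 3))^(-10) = (12)(2 10)(3 7) = [0, 1, 10, 7, 4, 5, 6, 3, 8, 9, 2, 11, 12]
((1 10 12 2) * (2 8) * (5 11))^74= [0, 2, 8, 3, 4, 5, 6, 7, 12, 9, 1, 11, 10]= (1 2 8 12 10)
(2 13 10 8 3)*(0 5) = (0 5)(2 13 10 8 3) = [5, 1, 13, 2, 4, 0, 6, 7, 3, 9, 8, 11, 12, 10]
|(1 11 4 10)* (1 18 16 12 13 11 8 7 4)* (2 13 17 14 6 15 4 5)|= 63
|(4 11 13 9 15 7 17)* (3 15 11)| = 15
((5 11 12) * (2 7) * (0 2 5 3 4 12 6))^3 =(12)(0 5)(2 11)(6 7) =[5, 1, 11, 3, 4, 0, 7, 6, 8, 9, 10, 2, 12]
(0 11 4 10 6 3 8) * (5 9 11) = [5, 1, 2, 8, 10, 9, 3, 7, 0, 11, 6, 4] = (0 5 9 11 4 10 6 3 8)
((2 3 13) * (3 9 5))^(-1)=[0, 1, 13, 5, 4, 9, 6, 7, 8, 2, 10, 11, 12, 3]=(2 13 3 5 9)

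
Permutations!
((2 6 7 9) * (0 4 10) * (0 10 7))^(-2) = [2, 1, 7, 3, 6, 5, 9, 0, 8, 4, 10] = (10)(0 2 7)(4 6 9)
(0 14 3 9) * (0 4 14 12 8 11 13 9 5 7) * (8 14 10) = (0 12 14 3 5 7)(4 10 8 11 13 9) = [12, 1, 2, 5, 10, 7, 6, 0, 11, 4, 8, 13, 14, 9, 3]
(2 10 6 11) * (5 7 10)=(2 5 7 10 6 11)=[0, 1, 5, 3, 4, 7, 11, 10, 8, 9, 6, 2]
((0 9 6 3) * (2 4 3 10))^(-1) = (0 3 4 2 10 6 9) = [3, 1, 10, 4, 2, 5, 9, 7, 8, 0, 6]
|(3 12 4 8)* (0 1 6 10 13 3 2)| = 10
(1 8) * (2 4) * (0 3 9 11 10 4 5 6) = [3, 8, 5, 9, 2, 6, 0, 7, 1, 11, 4, 10] = (0 3 9 11 10 4 2 5 6)(1 8)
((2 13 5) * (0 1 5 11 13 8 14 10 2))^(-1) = [5, 0, 10, 3, 4, 1, 6, 7, 2, 9, 14, 13, 12, 11, 8] = (0 5 1)(2 10 14 8)(11 13)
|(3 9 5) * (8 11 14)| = |(3 9 5)(8 11 14)| = 3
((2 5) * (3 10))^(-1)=[0, 1, 5, 10, 4, 2, 6, 7, 8, 9, 3]=(2 5)(3 10)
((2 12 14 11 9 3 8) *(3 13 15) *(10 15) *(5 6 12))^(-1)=(2 8 3 15 10 13 9 11 14 12 6 5)=[0, 1, 8, 15, 4, 2, 5, 7, 3, 11, 13, 14, 6, 9, 12, 10]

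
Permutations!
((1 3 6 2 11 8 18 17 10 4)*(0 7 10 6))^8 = [10, 0, 8, 7, 3, 5, 11, 4, 17, 9, 1, 18, 12, 13, 14, 15, 16, 2, 6] = (0 10 1)(2 8 17)(3 7 4)(6 11 18)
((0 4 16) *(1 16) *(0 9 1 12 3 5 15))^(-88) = (0 12 5)(1 9 16)(3 15 4) = [12, 9, 2, 15, 3, 0, 6, 7, 8, 16, 10, 11, 5, 13, 14, 4, 1]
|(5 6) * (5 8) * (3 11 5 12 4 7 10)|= |(3 11 5 6 8 12 4 7 10)|= 9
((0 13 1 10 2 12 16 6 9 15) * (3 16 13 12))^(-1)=(0 15 9 6 16 3 2 10 1 13 12)=[15, 13, 10, 2, 4, 5, 16, 7, 8, 6, 1, 11, 0, 12, 14, 9, 3]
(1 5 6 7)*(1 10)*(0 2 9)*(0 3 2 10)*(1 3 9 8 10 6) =(0 6 7)(1 5)(2 8 10 3) =[6, 5, 8, 2, 4, 1, 7, 0, 10, 9, 3]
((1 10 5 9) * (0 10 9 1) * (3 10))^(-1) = (0 9 1 5 10 3) = [9, 5, 2, 0, 4, 10, 6, 7, 8, 1, 3]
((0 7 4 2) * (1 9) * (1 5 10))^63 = (0 2 4 7)(1 10 5 9) = [2, 10, 4, 3, 7, 9, 6, 0, 8, 1, 5]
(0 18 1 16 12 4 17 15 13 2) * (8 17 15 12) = (0 18 1 16 8 17 12 4 15 13 2) = [18, 16, 0, 3, 15, 5, 6, 7, 17, 9, 10, 11, 4, 2, 14, 13, 8, 12, 1]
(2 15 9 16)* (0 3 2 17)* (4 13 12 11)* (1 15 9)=(0 3 2 9 16 17)(1 15)(4 13 12 11)=[3, 15, 9, 2, 13, 5, 6, 7, 8, 16, 10, 4, 11, 12, 14, 1, 17, 0]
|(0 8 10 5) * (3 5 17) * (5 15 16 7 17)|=|(0 8 10 5)(3 15 16 7 17)|=20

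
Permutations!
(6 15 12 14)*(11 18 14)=(6 15 12 11 18 14)=[0, 1, 2, 3, 4, 5, 15, 7, 8, 9, 10, 18, 11, 13, 6, 12, 16, 17, 14]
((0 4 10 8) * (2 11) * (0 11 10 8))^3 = [11, 1, 4, 3, 2, 5, 6, 7, 10, 9, 8, 0] = (0 11)(2 4)(8 10)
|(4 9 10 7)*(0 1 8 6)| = |(0 1 8 6)(4 9 10 7)| = 4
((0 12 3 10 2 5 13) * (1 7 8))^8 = (0 12 3 10 2 5 13)(1 8 7) = [12, 8, 5, 10, 4, 13, 6, 1, 7, 9, 2, 11, 3, 0]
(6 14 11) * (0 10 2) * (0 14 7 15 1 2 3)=[10, 2, 14, 0, 4, 5, 7, 15, 8, 9, 3, 6, 12, 13, 11, 1]=(0 10 3)(1 2 14 11 6 7 15)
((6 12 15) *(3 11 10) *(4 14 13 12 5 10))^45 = (3 12)(4 6)(5 14)(10 13)(11 15) = [0, 1, 2, 12, 6, 14, 4, 7, 8, 9, 13, 15, 3, 10, 5, 11]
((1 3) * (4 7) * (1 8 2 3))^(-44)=(2 3 8)=[0, 1, 3, 8, 4, 5, 6, 7, 2]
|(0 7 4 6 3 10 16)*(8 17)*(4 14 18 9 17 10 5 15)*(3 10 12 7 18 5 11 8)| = |(0 18 9 17 3 11 8 12 7 14 5 15 4 6 10 16)| = 16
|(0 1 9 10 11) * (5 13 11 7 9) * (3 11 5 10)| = 14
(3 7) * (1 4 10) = (1 4 10)(3 7) = [0, 4, 2, 7, 10, 5, 6, 3, 8, 9, 1]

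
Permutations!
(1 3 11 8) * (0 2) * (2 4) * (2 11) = [4, 3, 0, 2, 11, 5, 6, 7, 1, 9, 10, 8] = (0 4 11 8 1 3 2)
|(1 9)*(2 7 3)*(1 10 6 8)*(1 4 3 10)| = 14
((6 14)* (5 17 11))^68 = (5 11 17) = [0, 1, 2, 3, 4, 11, 6, 7, 8, 9, 10, 17, 12, 13, 14, 15, 16, 5]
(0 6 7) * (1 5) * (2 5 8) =(0 6 7)(1 8 2 5) =[6, 8, 5, 3, 4, 1, 7, 0, 2]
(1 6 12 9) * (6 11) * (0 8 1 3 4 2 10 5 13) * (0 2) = (0 8 1 11 6 12 9 3 4)(2 10 5 13) = [8, 11, 10, 4, 0, 13, 12, 7, 1, 3, 5, 6, 9, 2]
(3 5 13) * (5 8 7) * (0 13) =(0 13 3 8 7 5) =[13, 1, 2, 8, 4, 0, 6, 5, 7, 9, 10, 11, 12, 3]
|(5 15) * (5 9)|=3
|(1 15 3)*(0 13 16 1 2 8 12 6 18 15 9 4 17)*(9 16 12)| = |(0 13 12 6 18 15 3 2 8 9 4 17)(1 16)| = 12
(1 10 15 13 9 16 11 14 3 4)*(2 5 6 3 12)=[0, 10, 5, 4, 1, 6, 3, 7, 8, 16, 15, 14, 2, 9, 12, 13, 11]=(1 10 15 13 9 16 11 14 12 2 5 6 3 4)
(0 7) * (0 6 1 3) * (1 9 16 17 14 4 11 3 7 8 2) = (0 8 2 1 7 6 9 16 17 14 4 11 3) = [8, 7, 1, 0, 11, 5, 9, 6, 2, 16, 10, 3, 12, 13, 4, 15, 17, 14]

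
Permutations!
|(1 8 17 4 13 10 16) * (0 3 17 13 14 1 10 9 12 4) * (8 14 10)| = |(0 3 17)(1 14)(4 10 16 8 13 9 12)| = 42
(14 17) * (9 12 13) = (9 12 13)(14 17) = [0, 1, 2, 3, 4, 5, 6, 7, 8, 12, 10, 11, 13, 9, 17, 15, 16, 14]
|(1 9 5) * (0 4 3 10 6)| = |(0 4 3 10 6)(1 9 5)| = 15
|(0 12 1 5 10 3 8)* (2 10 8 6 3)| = 10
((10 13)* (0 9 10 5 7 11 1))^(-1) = (0 1 11 7 5 13 10 9) = [1, 11, 2, 3, 4, 13, 6, 5, 8, 0, 9, 7, 12, 10]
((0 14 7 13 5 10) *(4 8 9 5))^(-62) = (0 14 7 13 4 8 9 5 10) = [14, 1, 2, 3, 8, 10, 6, 13, 9, 5, 0, 11, 12, 4, 7]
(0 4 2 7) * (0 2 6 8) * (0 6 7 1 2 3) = (0 4 7 3)(1 2)(6 8) = [4, 2, 1, 0, 7, 5, 8, 3, 6]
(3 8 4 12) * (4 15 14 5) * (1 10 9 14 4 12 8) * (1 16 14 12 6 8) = (1 10 9 12 3 16 14 5 6 8 15 4) = [0, 10, 2, 16, 1, 6, 8, 7, 15, 12, 9, 11, 3, 13, 5, 4, 14]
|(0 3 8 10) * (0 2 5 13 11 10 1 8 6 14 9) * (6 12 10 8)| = |(0 3 12 10 2 5 13 11 8 1 6 14 9)| = 13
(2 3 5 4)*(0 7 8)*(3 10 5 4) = (0 7 8)(2 10 5 3 4) = [7, 1, 10, 4, 2, 3, 6, 8, 0, 9, 5]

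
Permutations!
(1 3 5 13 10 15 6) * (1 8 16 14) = (1 3 5 13 10 15 6 8 16 14) = [0, 3, 2, 5, 4, 13, 8, 7, 16, 9, 15, 11, 12, 10, 1, 6, 14]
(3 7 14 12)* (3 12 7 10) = (3 10)(7 14) = [0, 1, 2, 10, 4, 5, 6, 14, 8, 9, 3, 11, 12, 13, 7]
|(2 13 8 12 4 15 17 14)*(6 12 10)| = 10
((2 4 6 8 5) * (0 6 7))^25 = [2, 1, 6, 3, 8, 0, 4, 5, 7] = (0 2 6 4 8 7 5)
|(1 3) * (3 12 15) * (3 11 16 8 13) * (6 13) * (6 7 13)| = 9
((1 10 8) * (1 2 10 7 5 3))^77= [0, 7, 8, 1, 4, 3, 6, 5, 10, 9, 2]= (1 7 5 3)(2 8 10)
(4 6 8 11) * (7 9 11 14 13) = (4 6 8 14 13 7 9 11) = [0, 1, 2, 3, 6, 5, 8, 9, 14, 11, 10, 4, 12, 7, 13]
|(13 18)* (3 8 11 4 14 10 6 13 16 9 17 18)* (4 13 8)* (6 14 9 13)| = 42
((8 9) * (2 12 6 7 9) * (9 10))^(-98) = (12) = [0, 1, 2, 3, 4, 5, 6, 7, 8, 9, 10, 11, 12]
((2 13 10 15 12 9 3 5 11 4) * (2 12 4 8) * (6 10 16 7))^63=(2 4)(3 7)(5 6)(8 15)(9 16)(10 11)(12 13)=[0, 1, 4, 7, 2, 6, 5, 3, 15, 16, 11, 10, 13, 12, 14, 8, 9]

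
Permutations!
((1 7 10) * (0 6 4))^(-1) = [4, 10, 2, 3, 6, 5, 0, 1, 8, 9, 7] = (0 4 6)(1 10 7)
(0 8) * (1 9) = (0 8)(1 9) = [8, 9, 2, 3, 4, 5, 6, 7, 0, 1]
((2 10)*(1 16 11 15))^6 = (1 11)(15 16) = [0, 11, 2, 3, 4, 5, 6, 7, 8, 9, 10, 1, 12, 13, 14, 16, 15]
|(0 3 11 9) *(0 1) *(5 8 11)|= |(0 3 5 8 11 9 1)|= 7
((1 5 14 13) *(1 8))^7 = [0, 14, 2, 3, 4, 13, 6, 7, 5, 9, 10, 11, 12, 1, 8] = (1 14 8 5 13)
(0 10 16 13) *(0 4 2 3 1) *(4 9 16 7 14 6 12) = (0 10 7 14 6 12 4 2 3 1)(9 16 13) = [10, 0, 3, 1, 2, 5, 12, 14, 8, 16, 7, 11, 4, 9, 6, 15, 13]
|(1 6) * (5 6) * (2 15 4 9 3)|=15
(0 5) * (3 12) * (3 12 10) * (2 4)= (12)(0 5)(2 4)(3 10)= [5, 1, 4, 10, 2, 0, 6, 7, 8, 9, 3, 11, 12]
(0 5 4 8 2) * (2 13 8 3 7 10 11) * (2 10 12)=(0 5 4 3 7 12 2)(8 13)(10 11)=[5, 1, 0, 7, 3, 4, 6, 12, 13, 9, 11, 10, 2, 8]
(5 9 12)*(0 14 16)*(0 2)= (0 14 16 2)(5 9 12)= [14, 1, 0, 3, 4, 9, 6, 7, 8, 12, 10, 11, 5, 13, 16, 15, 2]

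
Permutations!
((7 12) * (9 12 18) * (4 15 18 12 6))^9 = (4 6 9 18 15)(7 12) = [0, 1, 2, 3, 6, 5, 9, 12, 8, 18, 10, 11, 7, 13, 14, 4, 16, 17, 15]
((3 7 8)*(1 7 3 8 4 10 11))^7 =(1 4 11 7 10) =[0, 4, 2, 3, 11, 5, 6, 10, 8, 9, 1, 7]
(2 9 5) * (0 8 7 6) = [8, 1, 9, 3, 4, 2, 0, 6, 7, 5] = (0 8 7 6)(2 9 5)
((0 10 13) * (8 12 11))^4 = (0 10 13)(8 12 11) = [10, 1, 2, 3, 4, 5, 6, 7, 12, 9, 13, 8, 11, 0]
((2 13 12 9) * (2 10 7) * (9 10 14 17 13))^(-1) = [0, 1, 7, 3, 4, 5, 6, 10, 8, 2, 12, 11, 13, 17, 9, 15, 16, 14] = (2 7 10 12 13 17 14 9)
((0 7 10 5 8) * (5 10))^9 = [7, 1, 2, 3, 4, 8, 6, 5, 0, 9, 10] = (10)(0 7 5 8)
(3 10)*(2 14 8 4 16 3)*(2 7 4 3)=(2 14 8 3 10 7 4 16)=[0, 1, 14, 10, 16, 5, 6, 4, 3, 9, 7, 11, 12, 13, 8, 15, 2]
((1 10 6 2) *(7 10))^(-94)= (1 7 10 6 2)= [0, 7, 1, 3, 4, 5, 2, 10, 8, 9, 6]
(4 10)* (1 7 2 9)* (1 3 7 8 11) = [0, 8, 9, 7, 10, 5, 6, 2, 11, 3, 4, 1] = (1 8 11)(2 9 3 7)(4 10)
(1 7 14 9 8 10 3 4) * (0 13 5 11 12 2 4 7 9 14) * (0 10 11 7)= (14)(0 13 5 7 10 3)(1 9 8 11 12 2 4)= [13, 9, 4, 0, 1, 7, 6, 10, 11, 8, 3, 12, 2, 5, 14]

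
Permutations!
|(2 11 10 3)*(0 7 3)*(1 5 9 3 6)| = 10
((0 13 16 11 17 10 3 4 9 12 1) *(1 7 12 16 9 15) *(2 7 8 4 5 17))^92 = [8, 12, 13, 3, 2, 5, 6, 9, 11, 15, 10, 0, 16, 4, 14, 7, 1, 17] = (17)(0 8 11)(1 12 16)(2 13 4)(7 9 15)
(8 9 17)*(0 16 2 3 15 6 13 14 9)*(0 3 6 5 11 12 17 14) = [16, 1, 6, 15, 4, 11, 13, 7, 3, 14, 10, 12, 17, 0, 9, 5, 2, 8] = (0 16 2 6 13)(3 15 5 11 12 17 8)(9 14)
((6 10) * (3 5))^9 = (3 5)(6 10) = [0, 1, 2, 5, 4, 3, 10, 7, 8, 9, 6]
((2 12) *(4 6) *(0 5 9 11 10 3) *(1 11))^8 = (12)(0 5 9 1 11 10 3) = [5, 11, 2, 0, 4, 9, 6, 7, 8, 1, 3, 10, 12]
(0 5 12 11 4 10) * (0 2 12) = (0 5)(2 12 11 4 10) = [5, 1, 12, 3, 10, 0, 6, 7, 8, 9, 2, 4, 11]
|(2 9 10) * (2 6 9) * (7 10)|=|(6 9 7 10)|=4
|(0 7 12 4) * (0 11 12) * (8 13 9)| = |(0 7)(4 11 12)(8 13 9)| = 6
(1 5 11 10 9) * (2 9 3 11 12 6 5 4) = (1 4 2 9)(3 11 10)(5 12 6) = [0, 4, 9, 11, 2, 12, 5, 7, 8, 1, 3, 10, 6]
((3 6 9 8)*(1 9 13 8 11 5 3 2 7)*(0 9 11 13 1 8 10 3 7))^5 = [6, 2, 3, 7, 4, 9, 8, 13, 10, 1, 5, 0, 12, 11] = (0 6 8 10 5 9 1 2 3 7 13 11)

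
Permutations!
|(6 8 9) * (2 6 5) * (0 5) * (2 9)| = |(0 5 9)(2 6 8)| = 3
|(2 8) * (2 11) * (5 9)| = 6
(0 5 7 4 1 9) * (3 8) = (0 5 7 4 1 9)(3 8) = [5, 9, 2, 8, 1, 7, 6, 4, 3, 0]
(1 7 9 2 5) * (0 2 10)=[2, 7, 5, 3, 4, 1, 6, 9, 8, 10, 0]=(0 2 5 1 7 9 10)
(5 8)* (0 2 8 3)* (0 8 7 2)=(2 7)(3 8 5)=[0, 1, 7, 8, 4, 3, 6, 2, 5]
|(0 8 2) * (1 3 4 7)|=|(0 8 2)(1 3 4 7)|=12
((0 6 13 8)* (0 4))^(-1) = (0 4 8 13 6) = [4, 1, 2, 3, 8, 5, 0, 7, 13, 9, 10, 11, 12, 6]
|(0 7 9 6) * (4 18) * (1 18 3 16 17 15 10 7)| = 12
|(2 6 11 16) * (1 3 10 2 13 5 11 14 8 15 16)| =12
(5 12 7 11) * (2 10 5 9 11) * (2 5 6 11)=(2 10 6 11 9)(5 12 7)=[0, 1, 10, 3, 4, 12, 11, 5, 8, 2, 6, 9, 7]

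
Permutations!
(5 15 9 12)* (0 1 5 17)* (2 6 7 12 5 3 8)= (0 1 3 8 2 6 7 12 17)(5 15 9)= [1, 3, 6, 8, 4, 15, 7, 12, 2, 5, 10, 11, 17, 13, 14, 9, 16, 0]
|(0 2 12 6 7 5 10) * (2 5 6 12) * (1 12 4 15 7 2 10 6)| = |(0 5 6 2 10)(1 12 4 15 7)| = 5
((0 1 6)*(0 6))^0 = (6) = [0, 1, 2, 3, 4, 5, 6]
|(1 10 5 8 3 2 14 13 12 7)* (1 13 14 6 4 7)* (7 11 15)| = 13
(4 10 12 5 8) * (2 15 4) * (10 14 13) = (2 15 4 14 13 10 12 5 8) = [0, 1, 15, 3, 14, 8, 6, 7, 2, 9, 12, 11, 5, 10, 13, 4]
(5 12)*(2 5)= [0, 1, 5, 3, 4, 12, 6, 7, 8, 9, 10, 11, 2]= (2 5 12)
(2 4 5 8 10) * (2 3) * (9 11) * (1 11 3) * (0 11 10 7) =(0 11 9 3 2 4 5 8 7)(1 10) =[11, 10, 4, 2, 5, 8, 6, 0, 7, 3, 1, 9]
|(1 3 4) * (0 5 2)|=|(0 5 2)(1 3 4)|=3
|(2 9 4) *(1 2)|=4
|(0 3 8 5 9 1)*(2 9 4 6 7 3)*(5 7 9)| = 21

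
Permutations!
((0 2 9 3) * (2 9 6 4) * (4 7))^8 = [3, 1, 2, 9, 4, 5, 6, 7, 8, 0] = (0 3 9)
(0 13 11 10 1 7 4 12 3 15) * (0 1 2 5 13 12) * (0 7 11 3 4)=(0 12 4 7)(1 11 10 2 5 13 3 15)=[12, 11, 5, 15, 7, 13, 6, 0, 8, 9, 2, 10, 4, 3, 14, 1]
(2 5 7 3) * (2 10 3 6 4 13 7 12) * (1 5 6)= (1 5 12 2 6 4 13 7)(3 10)= [0, 5, 6, 10, 13, 12, 4, 1, 8, 9, 3, 11, 2, 7]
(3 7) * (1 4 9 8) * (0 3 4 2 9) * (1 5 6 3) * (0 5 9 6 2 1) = (2 6 3 7 4 5)(8 9) = [0, 1, 6, 7, 5, 2, 3, 4, 9, 8]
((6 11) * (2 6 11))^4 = (11) = [0, 1, 2, 3, 4, 5, 6, 7, 8, 9, 10, 11]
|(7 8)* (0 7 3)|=4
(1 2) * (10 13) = (1 2)(10 13) = [0, 2, 1, 3, 4, 5, 6, 7, 8, 9, 13, 11, 12, 10]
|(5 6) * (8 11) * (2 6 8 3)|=6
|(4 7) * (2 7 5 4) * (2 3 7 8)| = 2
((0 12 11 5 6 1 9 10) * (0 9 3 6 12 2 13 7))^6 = (0 13)(2 7) = [13, 1, 7, 3, 4, 5, 6, 2, 8, 9, 10, 11, 12, 0]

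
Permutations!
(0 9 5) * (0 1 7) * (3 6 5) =[9, 7, 2, 6, 4, 1, 5, 0, 8, 3] =(0 9 3 6 5 1 7)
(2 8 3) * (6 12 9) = (2 8 3)(6 12 9) = [0, 1, 8, 2, 4, 5, 12, 7, 3, 6, 10, 11, 9]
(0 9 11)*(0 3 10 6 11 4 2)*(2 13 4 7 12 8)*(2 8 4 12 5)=[9, 1, 0, 10, 13, 2, 11, 5, 8, 7, 6, 3, 4, 12]=(0 9 7 5 2)(3 10 6 11)(4 13 12)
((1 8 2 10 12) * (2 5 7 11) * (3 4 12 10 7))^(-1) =(1 12 4 3 5 8)(2 11 7) =[0, 12, 11, 5, 3, 8, 6, 2, 1, 9, 10, 7, 4]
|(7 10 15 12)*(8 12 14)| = |(7 10 15 14 8 12)| = 6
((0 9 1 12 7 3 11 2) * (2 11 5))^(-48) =(12) =[0, 1, 2, 3, 4, 5, 6, 7, 8, 9, 10, 11, 12]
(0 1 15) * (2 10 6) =(0 1 15)(2 10 6) =[1, 15, 10, 3, 4, 5, 2, 7, 8, 9, 6, 11, 12, 13, 14, 0]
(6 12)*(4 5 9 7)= (4 5 9 7)(6 12)= [0, 1, 2, 3, 5, 9, 12, 4, 8, 7, 10, 11, 6]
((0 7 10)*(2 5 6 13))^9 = (2 5 6 13) = [0, 1, 5, 3, 4, 6, 13, 7, 8, 9, 10, 11, 12, 2]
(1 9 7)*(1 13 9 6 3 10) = (1 6 3 10)(7 13 9) = [0, 6, 2, 10, 4, 5, 3, 13, 8, 7, 1, 11, 12, 9]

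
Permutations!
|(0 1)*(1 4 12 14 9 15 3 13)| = 9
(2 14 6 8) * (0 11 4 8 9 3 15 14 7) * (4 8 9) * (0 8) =(0 11)(2 7 8)(3 15 14 6 4 9) =[11, 1, 7, 15, 9, 5, 4, 8, 2, 3, 10, 0, 12, 13, 6, 14]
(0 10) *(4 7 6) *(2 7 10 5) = (0 5 2 7 6 4 10) = [5, 1, 7, 3, 10, 2, 4, 6, 8, 9, 0]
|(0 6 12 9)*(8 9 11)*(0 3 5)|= |(0 6 12 11 8 9 3 5)|= 8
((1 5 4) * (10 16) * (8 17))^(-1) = (1 4 5)(8 17)(10 16) = [0, 4, 2, 3, 5, 1, 6, 7, 17, 9, 16, 11, 12, 13, 14, 15, 10, 8]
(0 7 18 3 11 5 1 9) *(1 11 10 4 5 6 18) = [7, 9, 2, 10, 5, 11, 18, 1, 8, 0, 4, 6, 12, 13, 14, 15, 16, 17, 3] = (0 7 1 9)(3 10 4 5 11 6 18)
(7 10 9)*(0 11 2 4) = (0 11 2 4)(7 10 9) = [11, 1, 4, 3, 0, 5, 6, 10, 8, 7, 9, 2]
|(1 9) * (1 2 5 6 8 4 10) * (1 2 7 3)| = |(1 9 7 3)(2 5 6 8 4 10)| = 12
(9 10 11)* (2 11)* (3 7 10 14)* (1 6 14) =(1 6 14 3 7 10 2 11 9) =[0, 6, 11, 7, 4, 5, 14, 10, 8, 1, 2, 9, 12, 13, 3]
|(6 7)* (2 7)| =|(2 7 6)| =3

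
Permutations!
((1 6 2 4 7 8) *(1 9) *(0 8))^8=[0, 1, 2, 3, 4, 5, 6, 7, 8, 9]=(9)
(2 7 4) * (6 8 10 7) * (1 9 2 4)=(1 9 2 6 8 10 7)=[0, 9, 6, 3, 4, 5, 8, 1, 10, 2, 7]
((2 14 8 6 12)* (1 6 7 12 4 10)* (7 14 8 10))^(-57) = (1 8 7)(2 4 10)(6 14 12) = [0, 8, 4, 3, 10, 5, 14, 1, 7, 9, 2, 11, 6, 13, 12]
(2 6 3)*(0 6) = (0 6 3 2) = [6, 1, 0, 2, 4, 5, 3]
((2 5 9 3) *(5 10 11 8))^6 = (2 3 9 5 8 11 10) = [0, 1, 3, 9, 4, 8, 6, 7, 11, 5, 2, 10]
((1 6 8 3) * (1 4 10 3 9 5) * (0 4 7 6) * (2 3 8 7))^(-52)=(0 9 4 5 10 1 8)=[9, 8, 2, 3, 5, 10, 6, 7, 0, 4, 1]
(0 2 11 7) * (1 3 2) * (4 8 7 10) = (0 1 3 2 11 10 4 8 7) = [1, 3, 11, 2, 8, 5, 6, 0, 7, 9, 4, 10]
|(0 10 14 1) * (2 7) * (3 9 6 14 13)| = |(0 10 13 3 9 6 14 1)(2 7)| = 8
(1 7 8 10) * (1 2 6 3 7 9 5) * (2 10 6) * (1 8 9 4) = (10)(1 4)(3 7 9 5 8 6) = [0, 4, 2, 7, 1, 8, 3, 9, 6, 5, 10]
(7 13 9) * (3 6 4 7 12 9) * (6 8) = (3 8 6 4 7 13)(9 12) = [0, 1, 2, 8, 7, 5, 4, 13, 6, 12, 10, 11, 9, 3]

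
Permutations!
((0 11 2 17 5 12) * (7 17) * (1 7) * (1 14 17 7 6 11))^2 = (0 6 2 17 12 1 11 14 5) = [6, 11, 17, 3, 4, 0, 2, 7, 8, 9, 10, 14, 1, 13, 5, 15, 16, 12]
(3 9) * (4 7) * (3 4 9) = (4 7 9) = [0, 1, 2, 3, 7, 5, 6, 9, 8, 4]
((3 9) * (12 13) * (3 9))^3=(12 13)=[0, 1, 2, 3, 4, 5, 6, 7, 8, 9, 10, 11, 13, 12]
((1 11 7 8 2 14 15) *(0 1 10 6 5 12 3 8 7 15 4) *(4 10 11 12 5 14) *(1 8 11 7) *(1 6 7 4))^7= [15, 8, 0, 1, 11, 5, 7, 10, 4, 9, 14, 12, 2, 13, 6, 3]= (0 15 3 1 8 4 11 12 2)(6 7 10 14)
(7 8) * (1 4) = (1 4)(7 8) = [0, 4, 2, 3, 1, 5, 6, 8, 7]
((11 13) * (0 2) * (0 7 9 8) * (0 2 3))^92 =(13) =[0, 1, 2, 3, 4, 5, 6, 7, 8, 9, 10, 11, 12, 13]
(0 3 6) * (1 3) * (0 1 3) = (0 3 6 1) = [3, 0, 2, 6, 4, 5, 1]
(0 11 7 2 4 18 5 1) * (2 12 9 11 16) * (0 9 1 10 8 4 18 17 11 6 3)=(0 16 2 18 5 10 8 4 17 11 7 12 1 9 6 3)=[16, 9, 18, 0, 17, 10, 3, 12, 4, 6, 8, 7, 1, 13, 14, 15, 2, 11, 5]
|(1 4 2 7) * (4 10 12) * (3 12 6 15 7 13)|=|(1 10 6 15 7)(2 13 3 12 4)|=5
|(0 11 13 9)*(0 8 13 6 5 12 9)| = 8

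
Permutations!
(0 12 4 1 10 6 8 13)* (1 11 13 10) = (0 12 4 11 13)(6 8 10) = [12, 1, 2, 3, 11, 5, 8, 7, 10, 9, 6, 13, 4, 0]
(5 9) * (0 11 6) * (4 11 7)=(0 7 4 11 6)(5 9)=[7, 1, 2, 3, 11, 9, 0, 4, 8, 5, 10, 6]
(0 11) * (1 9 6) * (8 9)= (0 11)(1 8 9 6)= [11, 8, 2, 3, 4, 5, 1, 7, 9, 6, 10, 0]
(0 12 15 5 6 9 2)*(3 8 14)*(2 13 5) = (0 12 15 2)(3 8 14)(5 6 9 13) = [12, 1, 0, 8, 4, 6, 9, 7, 14, 13, 10, 11, 15, 5, 3, 2]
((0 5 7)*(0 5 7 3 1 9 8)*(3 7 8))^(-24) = (9) = [0, 1, 2, 3, 4, 5, 6, 7, 8, 9]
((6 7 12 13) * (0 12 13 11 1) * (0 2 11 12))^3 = (13) = [0, 1, 2, 3, 4, 5, 6, 7, 8, 9, 10, 11, 12, 13]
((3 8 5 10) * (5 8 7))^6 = (3 5)(7 10) = [0, 1, 2, 5, 4, 3, 6, 10, 8, 9, 7]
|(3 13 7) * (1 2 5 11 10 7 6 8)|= 10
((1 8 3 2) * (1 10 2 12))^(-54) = (1 3)(8 12) = [0, 3, 2, 1, 4, 5, 6, 7, 12, 9, 10, 11, 8]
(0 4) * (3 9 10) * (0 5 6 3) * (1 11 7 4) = (0 1 11 7 4 5 6 3 9 10) = [1, 11, 2, 9, 5, 6, 3, 4, 8, 10, 0, 7]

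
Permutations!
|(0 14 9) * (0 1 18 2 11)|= 7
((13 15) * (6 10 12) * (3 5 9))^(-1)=(3 9 5)(6 12 10)(13 15)=[0, 1, 2, 9, 4, 3, 12, 7, 8, 5, 6, 11, 10, 15, 14, 13]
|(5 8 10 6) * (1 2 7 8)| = |(1 2 7 8 10 6 5)| = 7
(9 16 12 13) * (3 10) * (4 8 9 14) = (3 10)(4 8 9 16 12 13 14) = [0, 1, 2, 10, 8, 5, 6, 7, 9, 16, 3, 11, 13, 14, 4, 15, 12]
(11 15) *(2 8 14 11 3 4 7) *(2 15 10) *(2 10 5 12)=(2 8 14 11 5 12)(3 4 7 15)=[0, 1, 8, 4, 7, 12, 6, 15, 14, 9, 10, 5, 2, 13, 11, 3]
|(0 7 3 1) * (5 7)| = 5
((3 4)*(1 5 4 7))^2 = (1 4 7 5 3) = [0, 4, 2, 1, 7, 3, 6, 5]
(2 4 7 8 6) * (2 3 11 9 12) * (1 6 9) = (1 6 3 11)(2 4 7 8 9 12) = [0, 6, 4, 11, 7, 5, 3, 8, 9, 12, 10, 1, 2]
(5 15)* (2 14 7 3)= (2 14 7 3)(5 15)= [0, 1, 14, 2, 4, 15, 6, 3, 8, 9, 10, 11, 12, 13, 7, 5]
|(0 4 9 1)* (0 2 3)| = |(0 4 9 1 2 3)| = 6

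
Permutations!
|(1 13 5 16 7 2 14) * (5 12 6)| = 9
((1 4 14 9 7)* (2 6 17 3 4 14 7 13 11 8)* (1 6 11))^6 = (1 9)(3 4 7 6 17)(13 14) = [0, 9, 2, 4, 7, 5, 17, 6, 8, 1, 10, 11, 12, 14, 13, 15, 16, 3]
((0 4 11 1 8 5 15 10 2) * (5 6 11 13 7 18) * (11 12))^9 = (18)(1 11 12 6 8) = [0, 11, 2, 3, 4, 5, 8, 7, 1, 9, 10, 12, 6, 13, 14, 15, 16, 17, 18]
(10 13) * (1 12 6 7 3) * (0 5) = (0 5)(1 12 6 7 3)(10 13) = [5, 12, 2, 1, 4, 0, 7, 3, 8, 9, 13, 11, 6, 10]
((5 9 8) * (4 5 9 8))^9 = (4 5 8 9) = [0, 1, 2, 3, 5, 8, 6, 7, 9, 4]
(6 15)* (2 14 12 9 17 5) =(2 14 12 9 17 5)(6 15) =[0, 1, 14, 3, 4, 2, 15, 7, 8, 17, 10, 11, 9, 13, 12, 6, 16, 5]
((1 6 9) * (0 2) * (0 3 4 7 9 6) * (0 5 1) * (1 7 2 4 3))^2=(0 2 5 9 4 1 7)=[2, 7, 5, 3, 1, 9, 6, 0, 8, 4]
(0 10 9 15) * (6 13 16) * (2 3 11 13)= (0 10 9 15)(2 3 11 13 16 6)= [10, 1, 3, 11, 4, 5, 2, 7, 8, 15, 9, 13, 12, 16, 14, 0, 6]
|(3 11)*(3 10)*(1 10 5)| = 5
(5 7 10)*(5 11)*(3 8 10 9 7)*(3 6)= (3 8 10 11 5 6)(7 9)= [0, 1, 2, 8, 4, 6, 3, 9, 10, 7, 11, 5]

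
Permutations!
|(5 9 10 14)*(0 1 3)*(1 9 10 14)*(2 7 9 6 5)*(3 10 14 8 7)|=6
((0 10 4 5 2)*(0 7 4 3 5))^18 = [2, 1, 10, 4, 5, 0, 6, 3, 8, 9, 7] = (0 2 10 7 3 4 5)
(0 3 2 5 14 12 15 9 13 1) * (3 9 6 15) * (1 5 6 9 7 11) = (0 7 11 1)(2 6 15 9 13 5 14 12 3) = [7, 0, 6, 2, 4, 14, 15, 11, 8, 13, 10, 1, 3, 5, 12, 9]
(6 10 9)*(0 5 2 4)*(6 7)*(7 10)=[5, 1, 4, 3, 0, 2, 7, 6, 8, 10, 9]=(0 5 2 4)(6 7)(9 10)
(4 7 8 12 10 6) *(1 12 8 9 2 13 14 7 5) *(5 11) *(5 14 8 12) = [0, 5, 13, 3, 11, 1, 4, 9, 12, 2, 6, 14, 10, 8, 7] = (1 5)(2 13 8 12 10 6 4 11 14 7 9)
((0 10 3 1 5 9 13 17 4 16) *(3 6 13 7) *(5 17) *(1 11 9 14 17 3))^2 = (0 6 5 17 16 10 13 14 4)(1 11 7 3 9) = [6, 11, 2, 9, 0, 17, 5, 3, 8, 1, 13, 7, 12, 14, 4, 15, 10, 16]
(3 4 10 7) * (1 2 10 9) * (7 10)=(10)(1 2 7 3 4 9)=[0, 2, 7, 4, 9, 5, 6, 3, 8, 1, 10]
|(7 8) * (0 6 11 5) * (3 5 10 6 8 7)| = 12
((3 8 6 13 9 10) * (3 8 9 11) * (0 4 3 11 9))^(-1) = (0 3 4)(6 8 10 9 13) = [3, 1, 2, 4, 0, 5, 8, 7, 10, 13, 9, 11, 12, 6]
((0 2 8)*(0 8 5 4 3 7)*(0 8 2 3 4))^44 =(0 7 2)(3 8 5) =[7, 1, 0, 8, 4, 3, 6, 2, 5]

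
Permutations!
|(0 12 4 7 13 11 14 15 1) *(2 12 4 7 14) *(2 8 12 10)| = 10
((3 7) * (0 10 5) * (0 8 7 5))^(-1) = (0 10)(3 7 8 5) = [10, 1, 2, 7, 4, 3, 6, 8, 5, 9, 0]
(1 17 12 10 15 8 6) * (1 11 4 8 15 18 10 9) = (1 17 12 9)(4 8 6 11)(10 18) = [0, 17, 2, 3, 8, 5, 11, 7, 6, 1, 18, 4, 9, 13, 14, 15, 16, 12, 10]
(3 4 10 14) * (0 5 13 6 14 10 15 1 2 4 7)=[5, 2, 4, 7, 15, 13, 14, 0, 8, 9, 10, 11, 12, 6, 3, 1]=(0 5 13 6 14 3 7)(1 2 4 15)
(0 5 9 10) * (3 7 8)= (0 5 9 10)(3 7 8)= [5, 1, 2, 7, 4, 9, 6, 8, 3, 10, 0]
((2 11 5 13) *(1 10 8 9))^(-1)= (1 9 8 10)(2 13 5 11)= [0, 9, 13, 3, 4, 11, 6, 7, 10, 8, 1, 2, 12, 5]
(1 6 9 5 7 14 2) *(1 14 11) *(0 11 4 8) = (0 11 1 6 9 5 7 4 8)(2 14) = [11, 6, 14, 3, 8, 7, 9, 4, 0, 5, 10, 1, 12, 13, 2]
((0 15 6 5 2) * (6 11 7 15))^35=(0 2 5 6)(7 11 15)=[2, 1, 5, 3, 4, 6, 0, 11, 8, 9, 10, 15, 12, 13, 14, 7]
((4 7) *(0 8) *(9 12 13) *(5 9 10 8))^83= (0 8 10 13 12 9 5)(4 7)= [8, 1, 2, 3, 7, 0, 6, 4, 10, 5, 13, 11, 9, 12]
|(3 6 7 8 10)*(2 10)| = |(2 10 3 6 7 8)| = 6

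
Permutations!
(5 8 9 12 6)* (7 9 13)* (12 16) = (5 8 13 7 9 16 12 6) = [0, 1, 2, 3, 4, 8, 5, 9, 13, 16, 10, 11, 6, 7, 14, 15, 12]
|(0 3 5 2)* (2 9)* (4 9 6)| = 7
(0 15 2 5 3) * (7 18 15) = (0 7 18 15 2 5 3) = [7, 1, 5, 0, 4, 3, 6, 18, 8, 9, 10, 11, 12, 13, 14, 2, 16, 17, 15]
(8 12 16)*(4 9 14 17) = [0, 1, 2, 3, 9, 5, 6, 7, 12, 14, 10, 11, 16, 13, 17, 15, 8, 4] = (4 9 14 17)(8 12 16)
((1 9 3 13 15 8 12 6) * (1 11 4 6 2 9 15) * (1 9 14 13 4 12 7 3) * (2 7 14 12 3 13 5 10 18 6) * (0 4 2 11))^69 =(0 4 11 3 2 12 7 13 9 1 15 8 14 5 10 18 6) =[4, 15, 12, 2, 11, 10, 0, 13, 14, 1, 18, 3, 7, 9, 5, 8, 16, 17, 6]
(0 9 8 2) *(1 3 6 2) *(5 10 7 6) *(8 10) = (0 9 10 7 6 2)(1 3 5 8) = [9, 3, 0, 5, 4, 8, 2, 6, 1, 10, 7]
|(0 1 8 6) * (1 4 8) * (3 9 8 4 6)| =|(0 6)(3 9 8)| =6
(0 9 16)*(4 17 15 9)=[4, 1, 2, 3, 17, 5, 6, 7, 8, 16, 10, 11, 12, 13, 14, 9, 0, 15]=(0 4 17 15 9 16)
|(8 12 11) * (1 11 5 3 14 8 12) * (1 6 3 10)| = 20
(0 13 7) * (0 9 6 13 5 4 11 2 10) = (0 5 4 11 2 10)(6 13 7 9) = [5, 1, 10, 3, 11, 4, 13, 9, 8, 6, 0, 2, 12, 7]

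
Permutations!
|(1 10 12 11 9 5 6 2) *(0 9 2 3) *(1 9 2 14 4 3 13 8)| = 14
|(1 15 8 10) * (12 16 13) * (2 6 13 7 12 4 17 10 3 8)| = |(1 15 2 6 13 4 17 10)(3 8)(7 12 16)| = 24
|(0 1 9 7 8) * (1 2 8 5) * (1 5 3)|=12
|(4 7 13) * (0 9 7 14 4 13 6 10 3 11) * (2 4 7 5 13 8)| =13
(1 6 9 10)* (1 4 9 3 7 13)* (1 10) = (1 6 3 7 13 10 4 9) = [0, 6, 2, 7, 9, 5, 3, 13, 8, 1, 4, 11, 12, 10]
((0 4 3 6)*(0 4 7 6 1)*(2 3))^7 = (7) = [0, 1, 2, 3, 4, 5, 6, 7]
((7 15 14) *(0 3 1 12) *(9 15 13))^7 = (0 12 1 3)(7 9 14 13 15) = [12, 3, 2, 0, 4, 5, 6, 9, 8, 14, 10, 11, 1, 15, 13, 7]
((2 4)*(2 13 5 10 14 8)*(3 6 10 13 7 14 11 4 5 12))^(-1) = (2 8 14 7 4 11 10 6 3 12 13 5) = [0, 1, 8, 12, 11, 2, 3, 4, 14, 9, 6, 10, 13, 5, 7]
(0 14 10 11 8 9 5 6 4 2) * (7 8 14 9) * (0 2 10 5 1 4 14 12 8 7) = [9, 4, 2, 3, 10, 6, 14, 7, 0, 1, 11, 12, 8, 13, 5] = (0 9 1 4 10 11 12 8)(5 6 14)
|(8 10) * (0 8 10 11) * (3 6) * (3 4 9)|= |(0 8 11)(3 6 4 9)|= 12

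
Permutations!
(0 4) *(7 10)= (0 4)(7 10)= [4, 1, 2, 3, 0, 5, 6, 10, 8, 9, 7]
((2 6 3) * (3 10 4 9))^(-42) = [0, 1, 2, 3, 4, 5, 6, 7, 8, 9, 10] = (10)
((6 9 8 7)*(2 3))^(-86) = (6 8)(7 9) = [0, 1, 2, 3, 4, 5, 8, 9, 6, 7]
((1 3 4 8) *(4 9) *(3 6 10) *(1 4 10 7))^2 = [0, 7, 2, 10, 4, 5, 1, 6, 8, 3, 9] = (1 7 6)(3 10 9)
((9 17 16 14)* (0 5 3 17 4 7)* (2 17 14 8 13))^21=(2 17 16 8 13)=[0, 1, 17, 3, 4, 5, 6, 7, 13, 9, 10, 11, 12, 2, 14, 15, 8, 16]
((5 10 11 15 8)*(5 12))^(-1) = (5 12 8 15 11 10) = [0, 1, 2, 3, 4, 12, 6, 7, 15, 9, 5, 10, 8, 13, 14, 11]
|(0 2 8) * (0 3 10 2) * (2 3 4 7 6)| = 10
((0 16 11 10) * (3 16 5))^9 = [16, 1, 2, 10, 4, 11, 6, 7, 8, 9, 3, 5, 12, 13, 14, 15, 0] = (0 16)(3 10)(5 11)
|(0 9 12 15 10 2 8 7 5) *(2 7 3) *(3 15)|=|(0 9 12 3 2 8 15 10 7 5)|=10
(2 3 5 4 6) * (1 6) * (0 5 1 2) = (0 5 4 2 3 1 6) = [5, 6, 3, 1, 2, 4, 0]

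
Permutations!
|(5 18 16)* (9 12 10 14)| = 12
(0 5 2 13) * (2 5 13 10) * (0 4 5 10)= (0 13 4 5 10 2)= [13, 1, 0, 3, 5, 10, 6, 7, 8, 9, 2, 11, 12, 4]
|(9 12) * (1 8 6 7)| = |(1 8 6 7)(9 12)| = 4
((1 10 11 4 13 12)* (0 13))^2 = (0 12 10 4 13 1 11) = [12, 11, 2, 3, 13, 5, 6, 7, 8, 9, 4, 0, 10, 1]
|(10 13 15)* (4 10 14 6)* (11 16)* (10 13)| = 10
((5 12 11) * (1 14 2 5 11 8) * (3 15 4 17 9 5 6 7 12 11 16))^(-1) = (1 8 12 7 6 2 14)(3 16 11 5 9 17 4 15) = [0, 8, 14, 16, 15, 9, 2, 6, 12, 17, 10, 5, 7, 13, 1, 3, 11, 4]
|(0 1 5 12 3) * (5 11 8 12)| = 6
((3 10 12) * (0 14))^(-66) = (14) = [0, 1, 2, 3, 4, 5, 6, 7, 8, 9, 10, 11, 12, 13, 14]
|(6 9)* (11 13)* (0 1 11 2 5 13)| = |(0 1 11)(2 5 13)(6 9)| = 6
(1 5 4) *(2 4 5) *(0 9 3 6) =(0 9 3 6)(1 2 4) =[9, 2, 4, 6, 1, 5, 0, 7, 8, 3]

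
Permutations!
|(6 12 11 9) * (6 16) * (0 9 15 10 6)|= 15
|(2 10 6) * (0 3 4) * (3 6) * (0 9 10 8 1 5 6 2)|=|(0 2 8 1 5 6)(3 4 9 10)|=12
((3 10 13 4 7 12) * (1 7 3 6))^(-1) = (1 6 12 7)(3 4 13 10) = [0, 6, 2, 4, 13, 5, 12, 1, 8, 9, 3, 11, 7, 10]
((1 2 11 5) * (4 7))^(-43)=(1 2 11 5)(4 7)=[0, 2, 11, 3, 7, 1, 6, 4, 8, 9, 10, 5]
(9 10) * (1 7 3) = (1 7 3)(9 10) = [0, 7, 2, 1, 4, 5, 6, 3, 8, 10, 9]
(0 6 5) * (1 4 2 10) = (0 6 5)(1 4 2 10) = [6, 4, 10, 3, 2, 0, 5, 7, 8, 9, 1]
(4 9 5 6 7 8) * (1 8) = [0, 8, 2, 3, 9, 6, 7, 1, 4, 5] = (1 8 4 9 5 6 7)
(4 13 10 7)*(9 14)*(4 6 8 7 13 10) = (4 10 13)(6 8 7)(9 14) = [0, 1, 2, 3, 10, 5, 8, 6, 7, 14, 13, 11, 12, 4, 9]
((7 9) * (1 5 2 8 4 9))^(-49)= (9)= [0, 1, 2, 3, 4, 5, 6, 7, 8, 9]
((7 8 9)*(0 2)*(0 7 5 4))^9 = (0 7 9 4 2 8 5) = [7, 1, 8, 3, 2, 0, 6, 9, 5, 4]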